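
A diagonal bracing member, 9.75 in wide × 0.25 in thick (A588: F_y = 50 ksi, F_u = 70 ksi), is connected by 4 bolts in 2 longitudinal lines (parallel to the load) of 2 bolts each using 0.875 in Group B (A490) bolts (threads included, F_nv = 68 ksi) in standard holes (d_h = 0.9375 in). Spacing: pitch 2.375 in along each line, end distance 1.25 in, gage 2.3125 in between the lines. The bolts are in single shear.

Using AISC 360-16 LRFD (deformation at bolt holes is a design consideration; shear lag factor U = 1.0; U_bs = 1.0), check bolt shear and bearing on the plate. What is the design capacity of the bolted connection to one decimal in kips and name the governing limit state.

Bolt shear: A_b = π(0.875)²/4 = 0.60132 in². φR_n = 0.75 × 68 × 0.60132 × 4 × 1 = 122.7 kips.
Bearing (0.25 in plate, F_u = 70 ksi): end bolts L_c = 1.25 − 0.9375/2 = 0.78125, R_n = min(1.2×0.78125×0.25×70, 2.4×0.875×0.25×70) = 16.406 kips/bolt; interior L_c = 2.375 − 0.9375 = 1.4375, R_n = 30.188 kips/bolt. φR_n = 0.75 × (2×16.406 + 2×30.188) = 69.9 kips.
Governing: min(122.7, 69.9) = 69.9 kips → bearing.

69.9 kips (bearing governs)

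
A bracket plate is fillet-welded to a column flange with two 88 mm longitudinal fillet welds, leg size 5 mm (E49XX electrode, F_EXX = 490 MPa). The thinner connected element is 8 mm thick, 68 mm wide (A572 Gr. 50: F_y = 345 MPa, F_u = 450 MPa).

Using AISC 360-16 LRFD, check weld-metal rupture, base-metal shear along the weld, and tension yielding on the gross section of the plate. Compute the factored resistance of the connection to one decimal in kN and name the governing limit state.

137.2 kN (weld metal governs)

Weld metal: throat = 0.707×5 = 3.535 mm, L = 2×88 = 176 mm. φR_n = 0.75 × 0.6 × 490 × 3.535 × 176 = 137.2 kN.
Base metal shear (8 mm plate): yield φR_n = 1.0×0.6×345×8×176 = 291.5 kN; rupture φR_n = 0.75×0.6×450×8×176 = 285.1 kN; take 285.1 kN (rupture).
Tension yield (gross): A_g = 68×8 = 544 mm². φR_n = 0.90 × 345 × 544 = 168.9 kN.
Governing: min(137.2, 285.1, 168.9) = 137.2 kN → weld metal.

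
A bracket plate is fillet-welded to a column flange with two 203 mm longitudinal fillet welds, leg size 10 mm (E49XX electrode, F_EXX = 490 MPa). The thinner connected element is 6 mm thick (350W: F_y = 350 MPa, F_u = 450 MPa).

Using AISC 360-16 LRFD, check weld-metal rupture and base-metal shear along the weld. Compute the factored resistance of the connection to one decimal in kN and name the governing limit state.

Weld metal: throat = 0.707×10 = 7.07 mm, L = 2×203 = 406 mm. φR_n = 0.75 × 0.6 × 490 × 7.07 × 406 = 632.9 kN.
Base metal shear (6 mm plate): yield φR_n = 1.0×0.6×350×6×406 = 511.6 kN; rupture φR_n = 0.75×0.6×450×6×406 = 493.3 kN; take 493.3 kN (rupture).
Governing: min(632.9, 493.3) = 493.3 kN → base-metal shear.

493.3 kN (base-metal shear governs)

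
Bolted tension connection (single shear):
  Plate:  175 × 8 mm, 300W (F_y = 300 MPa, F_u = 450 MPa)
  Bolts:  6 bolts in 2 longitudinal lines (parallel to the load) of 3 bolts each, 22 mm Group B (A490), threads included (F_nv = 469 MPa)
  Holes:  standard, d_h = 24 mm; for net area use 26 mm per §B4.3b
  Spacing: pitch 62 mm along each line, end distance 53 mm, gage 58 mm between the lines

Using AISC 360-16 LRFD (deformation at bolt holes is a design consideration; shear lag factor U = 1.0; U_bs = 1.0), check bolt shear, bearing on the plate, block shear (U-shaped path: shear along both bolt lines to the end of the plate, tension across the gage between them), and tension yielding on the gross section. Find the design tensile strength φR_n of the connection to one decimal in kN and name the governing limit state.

Bolt shear: A_b = π(22)²/4 = 380.13 mm². φR_n = 0.75 × 469 × 380.13 × 6 × 1 = 802.3 kN.
Bearing (8 mm plate, F_u = 450 MPa): end bolts L_c = 53 − 24/2 = 41, R_n = min(1.2×41×8×450, 2.4×22×8×450) = 177.12 kN/bolt; interior L_c = 62 − 24 = 38, R_n = 164.16 kN/bolt. φR_n = 0.75 × (2×177.12 + 4×164.16) = 758.2 kN.
Block shear: shear path 2×[53+2×62] = 2×177 mm, A_gv = 2832, A_nv = 2×(177 − 2.5×26)×8 = 1792 mm²; tension across gage: (58 − 1×26)×8 = 256 mm². R_n = min(0.6×450×1792, 0.6×300×2832) + 1.0×450×256 = min(483.84, 509.76) + 115.2 = 599.04 kN. φR_n = 0.75 × 599.04 = 449.3 kN.
Tension yield (gross): A_g = 175×8 = 1400 mm². φR_n = 0.90 × 300 × 1400 = 378.0 kN.
Governing: min(802.3, 758.2, 449.3, 378.0) = 378.0 kN → gross-section yield.

378.0 kN (gross-section yield governs)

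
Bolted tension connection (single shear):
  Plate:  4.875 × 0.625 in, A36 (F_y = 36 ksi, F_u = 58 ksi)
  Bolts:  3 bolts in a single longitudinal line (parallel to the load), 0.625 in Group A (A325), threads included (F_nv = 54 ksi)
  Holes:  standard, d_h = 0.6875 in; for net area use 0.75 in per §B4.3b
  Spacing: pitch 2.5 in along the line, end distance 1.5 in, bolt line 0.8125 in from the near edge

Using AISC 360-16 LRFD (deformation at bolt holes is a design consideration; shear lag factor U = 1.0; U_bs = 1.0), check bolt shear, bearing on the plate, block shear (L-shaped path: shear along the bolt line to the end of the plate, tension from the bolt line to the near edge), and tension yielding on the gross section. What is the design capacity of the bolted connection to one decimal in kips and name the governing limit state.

37.3 kips (bolt shear governs)

Bolt shear: A_b = π(0.625)²/4 = 0.3068 in². φR_n = 0.75 × 54 × 0.3068 × 3 × 1 = 37.3 kips.
Bearing (0.625 in plate, F_u = 58 ksi): end bolts L_c = 1.5 − 0.6875/2 = 1.15625, R_n = min(1.2×1.15625×0.625×58, 2.4×0.625×0.625×58) = 50.297 kips/bolt; interior L_c = 2.5 − 0.6875 = 1.8125, R_n = 54.375 kips/bolt. φR_n = 0.75 × (1×50.297 + 2×54.375) = 119.3 kips.
Block shear: shear path 1×[1.5+2×2.5] = 1×6.5 in, A_gv = 4.0625, A_nv = 1×(6.5 − 2.5×0.75)×0.625 = 2.8906 in²; tension to near edge: (0.8125 − 0.5×0.75)×0.625 = 0.27344 in². R_n = min(0.6×58×2.8906, 0.6×36×4.0625) + 1.0×58×0.27344 = min(100.59, 87.75) + 15.86 = 103.61 kips. φR_n = 0.75 × 103.61 = 77.7 kips.
Tension yield (gross): A_g = 4.875×0.625 = 3.0469 in². φR_n = 0.90 × 36 × 3.0469 = 98.7 kips.
Governing: min(37.3, 119.3, 77.7, 98.7) = 37.3 kips → bolt shear.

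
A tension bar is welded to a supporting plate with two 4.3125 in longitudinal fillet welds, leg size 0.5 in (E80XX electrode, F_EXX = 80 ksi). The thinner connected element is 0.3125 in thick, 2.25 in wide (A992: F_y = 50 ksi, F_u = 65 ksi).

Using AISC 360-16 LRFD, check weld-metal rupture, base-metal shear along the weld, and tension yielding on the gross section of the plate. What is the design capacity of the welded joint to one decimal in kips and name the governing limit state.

31.6 kips (gross-section yield governs)

Weld metal: throat = 0.707×0.5 = 0.3535 in, L = 2×4.3125 = 8.625 in. φR_n = 0.75 × 0.6 × 80 × 0.3535 × 8.625 = 109.8 kips.
Base metal shear (0.3125 in plate): yield φR_n = 1.0×0.6×50×0.3125×8.625 = 80.9 kips; rupture φR_n = 0.75×0.6×65×0.3125×8.625 = 78.8 kips; take 78.8 kips (rupture).
Tension yield (gross): A_g = 2.25×0.3125 = 0.70313 in². φR_n = 0.90 × 50 × 0.70313 = 31.6 kips.
Governing: min(109.8, 78.8, 31.6) = 31.6 kips → gross-section yield.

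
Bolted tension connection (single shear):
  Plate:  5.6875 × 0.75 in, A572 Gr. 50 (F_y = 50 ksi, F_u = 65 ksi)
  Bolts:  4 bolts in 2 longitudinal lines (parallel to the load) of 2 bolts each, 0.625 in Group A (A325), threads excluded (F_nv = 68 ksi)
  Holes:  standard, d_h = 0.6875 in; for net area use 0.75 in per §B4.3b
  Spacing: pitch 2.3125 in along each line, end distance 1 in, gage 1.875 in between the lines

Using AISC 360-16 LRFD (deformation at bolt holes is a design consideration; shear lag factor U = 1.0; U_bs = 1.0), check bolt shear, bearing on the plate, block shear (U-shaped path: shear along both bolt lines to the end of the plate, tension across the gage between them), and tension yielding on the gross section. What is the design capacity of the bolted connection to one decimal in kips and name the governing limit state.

Bolt shear: A_b = π(0.625)²/4 = 0.3068 in². φR_n = 0.75 × 68 × 0.3068 × 4 × 1 = 62.6 kips.
Bearing (0.75 in plate, F_u = 65 ksi): end bolts L_c = 1 − 0.6875/2 = 0.65625, R_n = min(1.2×0.65625×0.75×65, 2.4×0.625×0.75×65) = 38.391 kips/bolt; interior L_c = 2.3125 − 0.6875 = 1.625, R_n = 73.125 kips/bolt. φR_n = 0.75 × (2×38.391 + 2×73.125) = 167.3 kips.
Block shear: shear path 2×[1+1×2.3125] = 2×3.3125 in, A_gv = 4.9688, A_nv = 2×(3.3125 − 1.5×0.75)×0.75 = 3.2813 in²; tension across gage: (1.875 − 1×0.75)×0.75 = 0.84375 in². R_n = min(0.6×65×3.2813, 0.6×50×4.9688) + 1.0×65×0.84375 = min(127.97, 149.06) + 54.844 = 182.81 kips. φR_n = 0.75 × 182.81 = 137.1 kips.
Tension yield (gross): A_g = 5.6875×0.75 = 4.2656 in². φR_n = 0.90 × 50 × 4.2656 = 192.0 kips.
Governing: min(62.6, 167.3, 137.1, 192.0) = 62.6 kips → bolt shear.

62.6 kips (bolt shear governs)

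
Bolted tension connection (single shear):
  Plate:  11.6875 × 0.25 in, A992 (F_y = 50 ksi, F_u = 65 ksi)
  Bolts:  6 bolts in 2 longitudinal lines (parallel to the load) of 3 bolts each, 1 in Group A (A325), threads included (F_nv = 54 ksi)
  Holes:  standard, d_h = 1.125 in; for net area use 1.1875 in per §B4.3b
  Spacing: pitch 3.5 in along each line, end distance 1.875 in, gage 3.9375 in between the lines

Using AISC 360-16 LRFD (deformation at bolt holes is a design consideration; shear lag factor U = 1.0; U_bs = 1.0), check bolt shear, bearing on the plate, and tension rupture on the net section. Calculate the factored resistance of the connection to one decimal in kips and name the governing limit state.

Bolt shear: A_b = π(1)²/4 = 0.7854 in². φR_n = 0.75 × 54 × 0.7854 × 6 × 1 = 190.9 kips.
Bearing (0.25 in plate, F_u = 65 ksi): end bolts L_c = 1.875 − 1.125/2 = 1.3125, R_n = min(1.2×1.3125×0.25×65, 2.4×1×0.25×65) = 25.594 kips/bolt; interior L_c = 3.5 − 1.125 = 2.375, R_n = 39 kips/bolt. φR_n = 0.75 × (2×25.594 + 4×39) = 155.4 kips.
Tension rupture (net): A_n = (11.6875 − 2×1.1875)×0.25 = 2.3281 in² (U = 1.0, A_e = A_n). φR_n = 0.75 × 65 × 2.3281 = 113.5 kips.
Governing: min(190.9, 155.4, 113.5) = 113.5 kips → net-section rupture.

113.5 kips (net-section rupture governs)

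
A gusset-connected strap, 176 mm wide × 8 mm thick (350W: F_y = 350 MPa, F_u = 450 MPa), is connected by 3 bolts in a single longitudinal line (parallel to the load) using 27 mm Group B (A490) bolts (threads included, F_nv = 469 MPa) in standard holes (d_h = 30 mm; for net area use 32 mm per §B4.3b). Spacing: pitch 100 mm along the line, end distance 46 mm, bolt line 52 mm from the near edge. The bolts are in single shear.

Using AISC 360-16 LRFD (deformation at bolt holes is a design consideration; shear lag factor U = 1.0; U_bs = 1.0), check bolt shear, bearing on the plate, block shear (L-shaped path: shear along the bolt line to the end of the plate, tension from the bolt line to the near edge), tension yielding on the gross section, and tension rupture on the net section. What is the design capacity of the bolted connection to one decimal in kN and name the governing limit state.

366.1 kN (block shear governs)

Bolt shear: A_b = π(27)²/4 = 572.56 mm². φR_n = 0.75 × 469 × 572.56 × 3 × 1 = 604.2 kN.
Bearing (8 mm plate, F_u = 450 MPa): end bolts L_c = 46 − 30/2 = 31, R_n = min(1.2×31×8×450, 2.4×27×8×450) = 133.92 kN/bolt; interior L_c = 100 − 30 = 70, R_n = 233.28 kN/bolt. φR_n = 0.75 × (1×133.92 + 2×233.28) = 450.4 kN.
Block shear: shear path 1×[46+2×100] = 1×246 mm, A_gv = 1968, A_nv = 1×(246 − 2.5×32)×8 = 1328 mm²; tension to near edge: (52 − 0.5×32)×8 = 288 mm². R_n = min(0.6×450×1328, 0.6×350×1968) + 1.0×450×288 = min(358.56, 413.28) + 129.6 = 488.16 kN. φR_n = 0.75 × 488.16 = 366.1 kN.
Tension yield (gross): A_g = 176×8 = 1408 mm². φR_n = 0.90 × 350 × 1408 = 443.5 kN.
Tension rupture (net): A_n = (176 − 1×32)×8 = 1152 mm² (U = 1.0, A_e = A_n). φR_n = 0.75 × 450 × 1152 = 388.8 kN.
Governing: min(604.2, 450.4, 366.1, 443.5, 388.8) = 366.1 kN → block shear.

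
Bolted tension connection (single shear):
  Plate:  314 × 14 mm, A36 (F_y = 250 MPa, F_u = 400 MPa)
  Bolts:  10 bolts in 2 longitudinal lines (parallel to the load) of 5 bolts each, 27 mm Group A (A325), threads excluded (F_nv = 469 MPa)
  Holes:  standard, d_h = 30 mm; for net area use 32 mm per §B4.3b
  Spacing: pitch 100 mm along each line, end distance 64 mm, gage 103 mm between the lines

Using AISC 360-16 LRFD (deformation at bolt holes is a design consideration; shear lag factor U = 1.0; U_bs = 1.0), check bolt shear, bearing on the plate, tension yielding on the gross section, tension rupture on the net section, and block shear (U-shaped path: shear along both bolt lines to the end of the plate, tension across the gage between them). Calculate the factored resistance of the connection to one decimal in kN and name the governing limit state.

989.1 kN (gross-section yield governs)

Bolt shear: A_b = π(27)²/4 = 572.56 mm². φR_n = 0.75 × 469 × 572.56 × 10 × 1 = 2014.0 kN.
Bearing (14 mm plate, F_u = 400 MPa): end bolts L_c = 64 − 30/2 = 49, R_n = min(1.2×49×14×400, 2.4×27×14×400) = 329.28 kN/bolt; interior L_c = 100 − 30 = 70, R_n = 362.88 kN/bolt. φR_n = 0.75 × (2×329.28 + 8×362.88) = 2671.2 kN.
Tension yield (gross): A_g = 314×14 = 4396 mm². φR_n = 0.90 × 250 × 4396 = 989.1 kN.
Tension rupture (net): A_n = (314 − 2×32)×14 = 3500 mm² (U = 1.0, A_e = A_n). φR_n = 0.75 × 400 × 3500 = 1050.0 kN.
Block shear: shear path 2×[64+4×100] = 2×464 mm, A_gv = 12992, A_nv = 2×(464 − 4.5×32)×14 = 8960 mm²; tension across gage: (103 − 1×32)×14 = 994 mm². R_n = min(0.6×400×8960, 0.6×250×12992) + 1.0×400×994 = min(2150.4, 1948.8) + 397.6 = 2346.4 kN. φR_n = 0.75 × 2346.4 = 1759.8 kN.
Governing: min(2014.0, 2671.2, 989.1, 1050.0, 1759.8) = 989.1 kN → gross-section yield.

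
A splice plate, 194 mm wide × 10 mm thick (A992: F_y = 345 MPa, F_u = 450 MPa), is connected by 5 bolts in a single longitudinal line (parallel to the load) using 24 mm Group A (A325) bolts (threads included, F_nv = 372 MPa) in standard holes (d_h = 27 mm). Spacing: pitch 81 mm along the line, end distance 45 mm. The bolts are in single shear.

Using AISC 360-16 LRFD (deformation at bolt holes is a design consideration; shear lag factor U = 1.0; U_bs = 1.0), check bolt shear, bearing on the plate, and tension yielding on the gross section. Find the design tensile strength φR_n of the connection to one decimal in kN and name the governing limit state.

602.4 kN (gross-section yield governs)

Bolt shear: A_b = π(24)²/4 = 452.39 mm². φR_n = 0.75 × 372 × 452.39 × 5 × 1 = 631.1 kN.
Bearing (10 mm plate, F_u = 450 MPa): end bolts L_c = 45 − 27/2 = 31.5, R_n = min(1.2×31.5×10×450, 2.4×24×10×450) = 170.1 kN/bolt; interior L_c = 81 − 27 = 54, R_n = 259.2 kN/bolt. φR_n = 0.75 × (1×170.1 + 4×259.2) = 905.2 kN.
Tension yield (gross): A_g = 194×10 = 1940 mm². φR_n = 0.90 × 345 × 1940 = 602.4 kN.
Governing: min(631.1, 905.2, 602.4) = 602.4 kN → gross-section yield.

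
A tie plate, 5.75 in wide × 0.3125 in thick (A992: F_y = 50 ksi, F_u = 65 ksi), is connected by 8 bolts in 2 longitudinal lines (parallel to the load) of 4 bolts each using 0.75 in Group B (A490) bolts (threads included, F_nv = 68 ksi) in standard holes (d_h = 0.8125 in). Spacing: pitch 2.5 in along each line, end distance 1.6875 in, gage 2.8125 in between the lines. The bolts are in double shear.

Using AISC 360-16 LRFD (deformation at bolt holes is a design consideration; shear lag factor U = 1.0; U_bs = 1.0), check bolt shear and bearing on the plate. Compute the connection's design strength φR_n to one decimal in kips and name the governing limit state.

211.4 kips (bearing governs)

Bolt shear: A_b = π(0.75)²/4 = 0.44179 in². φR_n = 0.75 × 68 × 0.44179 × 8 × 2 = 360.5 kips.
Bearing (0.3125 in plate, F_u = 65 ksi): end bolts L_c = 1.6875 − 0.8125/2 = 1.28125, R_n = min(1.2×1.28125×0.3125×65, 2.4×0.75×0.3125×65) = 31.23 kips/bolt; interior L_c = 2.5 − 0.8125 = 1.6875, R_n = 36.563 kips/bolt. φR_n = 0.75 × (2×31.23 + 6×36.563) = 211.4 kips.
Governing: min(360.5, 211.4) = 211.4 kips → bearing.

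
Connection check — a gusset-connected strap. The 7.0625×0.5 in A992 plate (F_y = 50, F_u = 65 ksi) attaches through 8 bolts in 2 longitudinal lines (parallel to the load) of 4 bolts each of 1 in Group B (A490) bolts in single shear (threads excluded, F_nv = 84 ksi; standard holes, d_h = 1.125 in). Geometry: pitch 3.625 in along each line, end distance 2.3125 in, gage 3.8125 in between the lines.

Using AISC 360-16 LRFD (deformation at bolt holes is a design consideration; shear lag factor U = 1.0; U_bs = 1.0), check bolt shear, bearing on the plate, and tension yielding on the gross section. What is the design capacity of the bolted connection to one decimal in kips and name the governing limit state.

158.9 kips (gross-section yield governs)

Bolt shear: A_b = π(1)²/4 = 0.7854 in². φR_n = 0.75 × 84 × 0.7854 × 8 × 1 = 395.8 kips.
Bearing (0.5 in plate, F_u = 65 ksi): end bolts L_c = 2.3125 − 1.125/2 = 1.75, R_n = min(1.2×1.75×0.5×65, 2.4×1×0.5×65) = 68.25 kips/bolt; interior L_c = 3.625 − 1.125 = 2.5, R_n = 78 kips/bolt. φR_n = 0.75 × (2×68.25 + 6×78) = 453.4 kips.
Tension yield (gross): A_g = 7.0625×0.5 = 3.5313 in². φR_n = 0.90 × 50 × 3.5313 = 158.9 kips.
Governing: min(395.8, 453.4, 158.9) = 158.9 kips → gross-section yield.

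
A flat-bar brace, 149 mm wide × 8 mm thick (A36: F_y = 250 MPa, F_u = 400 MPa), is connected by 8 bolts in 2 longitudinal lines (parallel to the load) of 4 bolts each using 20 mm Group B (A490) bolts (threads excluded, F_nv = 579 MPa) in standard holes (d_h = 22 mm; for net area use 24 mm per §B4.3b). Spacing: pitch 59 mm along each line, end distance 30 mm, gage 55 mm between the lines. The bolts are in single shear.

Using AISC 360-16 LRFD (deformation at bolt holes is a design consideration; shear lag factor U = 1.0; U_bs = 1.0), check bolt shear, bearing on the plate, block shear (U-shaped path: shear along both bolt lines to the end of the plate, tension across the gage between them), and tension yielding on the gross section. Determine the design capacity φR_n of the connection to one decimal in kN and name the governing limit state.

268.2 kN (gross-section yield governs)

Bolt shear: A_b = π(20)²/4 = 314.16 mm². φR_n = 0.75 × 579 × 314.16 × 8 × 1 = 1091.4 kN.
Bearing (8 mm plate, F_u = 400 MPa): end bolts L_c = 30 − 22/2 = 19, R_n = min(1.2×19×8×400, 2.4×20×8×400) = 72.96 kN/bolt; interior L_c = 59 − 22 = 37, R_n = 142.08 kN/bolt. φR_n = 0.75 × (2×72.96 + 6×142.08) = 748.8 kN.
Block shear: shear path 2×[30+3×59] = 2×207 mm, A_gv = 3312, A_nv = 2×(207 − 3.5×24)×8 = 1968 mm²; tension across gage: (55 − 1×24)×8 = 248 mm². R_n = min(0.6×400×1968, 0.6×250×3312) + 1.0×400×248 = min(472.32, 496.8) + 99.2 = 571.52 kN. φR_n = 0.75 × 571.52 = 428.6 kN.
Tension yield (gross): A_g = 149×8 = 1192 mm². φR_n = 0.90 × 250 × 1192 = 268.2 kN.
Governing: min(1091.4, 748.8, 428.6, 268.2) = 268.2 kN → gross-section yield.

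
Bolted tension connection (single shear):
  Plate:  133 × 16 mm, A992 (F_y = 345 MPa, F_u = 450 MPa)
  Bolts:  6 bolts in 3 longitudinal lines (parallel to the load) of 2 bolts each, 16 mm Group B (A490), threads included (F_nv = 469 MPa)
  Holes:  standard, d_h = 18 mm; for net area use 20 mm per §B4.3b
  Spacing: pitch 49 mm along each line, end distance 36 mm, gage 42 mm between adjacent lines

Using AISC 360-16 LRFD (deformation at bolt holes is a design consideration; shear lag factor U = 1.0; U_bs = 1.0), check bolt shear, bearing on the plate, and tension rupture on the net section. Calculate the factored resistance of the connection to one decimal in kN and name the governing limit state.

Bolt shear: A_b = π(16)²/4 = 201.06 mm². φR_n = 0.75 × 469 × 201.06 × 6 × 1 = 424.3 kN.
Bearing (16 mm plate, F_u = 450 MPa): end bolts L_c = 36 − 18/2 = 27, R_n = min(1.2×27×16×450, 2.4×16×16×450) = 233.28 kN/bolt; interior L_c = 49 − 18 = 31, R_n = 267.84 kN/bolt. φR_n = 0.75 × (3×233.28 + 3×267.84) = 1127.5 kN.
Tension rupture (net): A_n = (133 − 3×20)×16 = 1168 mm² (U = 1.0, A_e = A_n). φR_n = 0.75 × 450 × 1168 = 394.2 kN.
Governing: min(424.3, 1127.5, 394.2) = 394.2 kN → net-section rupture.

394.2 kN (net-section rupture governs)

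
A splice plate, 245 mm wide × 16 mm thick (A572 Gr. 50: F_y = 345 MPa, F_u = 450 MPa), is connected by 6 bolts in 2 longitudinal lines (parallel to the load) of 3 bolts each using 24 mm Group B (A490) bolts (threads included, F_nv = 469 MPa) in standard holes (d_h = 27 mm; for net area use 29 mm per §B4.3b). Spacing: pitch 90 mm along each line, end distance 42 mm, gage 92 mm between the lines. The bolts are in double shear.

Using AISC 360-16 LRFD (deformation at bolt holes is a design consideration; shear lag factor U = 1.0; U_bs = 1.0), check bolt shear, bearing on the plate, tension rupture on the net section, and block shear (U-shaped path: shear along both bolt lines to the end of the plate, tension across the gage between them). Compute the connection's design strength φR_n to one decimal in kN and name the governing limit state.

1009.8 kN (net-section rupture governs)

Bolt shear: A_b = π(24)²/4 = 452.39 mm². φR_n = 0.75 × 469 × 452.39 × 6 × 2 = 1909.5 kN.
Bearing (16 mm plate, F_u = 450 MPa): end bolts L_c = 42 − 27/2 = 28.5, R_n = min(1.2×28.5×16×450, 2.4×24×16×450) = 246.24 kN/bolt; interior L_c = 90 − 27 = 63, R_n = 414.72 kN/bolt. φR_n = 0.75 × (2×246.24 + 4×414.72) = 1613.5 kN.
Tension rupture (net): A_n = (245 − 2×29)×16 = 2992 mm² (U = 1.0, A_e = A_n). φR_n = 0.75 × 450 × 2992 = 1009.8 kN.
Block shear: shear path 2×[42+2×90] = 2×222 mm, A_gv = 7104, A_nv = 2×(222 − 2.5×29)×16 = 4784 mm²; tension across gage: (92 − 1×29)×16 = 1008 mm². R_n = min(0.6×450×4784, 0.6×345×7104) + 1.0×450×1008 = min(1291.7, 1470.5) + 453.6 = 1745.3 kN. φR_n = 0.75 × 1745.3 = 1309.0 kN.
Governing: min(1909.5, 1613.5, 1009.8, 1309.0) = 1009.8 kN → net-section rupture.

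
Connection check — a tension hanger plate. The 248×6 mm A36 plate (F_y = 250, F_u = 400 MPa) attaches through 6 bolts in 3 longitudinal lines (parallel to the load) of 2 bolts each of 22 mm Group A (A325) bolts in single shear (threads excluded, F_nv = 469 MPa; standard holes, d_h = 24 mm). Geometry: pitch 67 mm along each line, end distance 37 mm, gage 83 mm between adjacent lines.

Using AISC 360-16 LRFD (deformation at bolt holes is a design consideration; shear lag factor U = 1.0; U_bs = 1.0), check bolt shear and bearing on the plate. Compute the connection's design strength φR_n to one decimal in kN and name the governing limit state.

440.6 kN (bearing governs)

Bolt shear: A_b = π(22)²/4 = 380.13 mm². φR_n = 0.75 × 469 × 380.13 × 6 × 1 = 802.3 kN.
Bearing (6 mm plate, F_u = 400 MPa): end bolts L_c = 37 − 24/2 = 25, R_n = min(1.2×25×6×400, 2.4×22×6×400) = 72 kN/bolt; interior L_c = 67 − 24 = 43, R_n = 123.84 kN/bolt. φR_n = 0.75 × (3×72 + 3×123.84) = 440.6 kN.
Governing: min(802.3, 440.6) = 440.6 kN → bearing.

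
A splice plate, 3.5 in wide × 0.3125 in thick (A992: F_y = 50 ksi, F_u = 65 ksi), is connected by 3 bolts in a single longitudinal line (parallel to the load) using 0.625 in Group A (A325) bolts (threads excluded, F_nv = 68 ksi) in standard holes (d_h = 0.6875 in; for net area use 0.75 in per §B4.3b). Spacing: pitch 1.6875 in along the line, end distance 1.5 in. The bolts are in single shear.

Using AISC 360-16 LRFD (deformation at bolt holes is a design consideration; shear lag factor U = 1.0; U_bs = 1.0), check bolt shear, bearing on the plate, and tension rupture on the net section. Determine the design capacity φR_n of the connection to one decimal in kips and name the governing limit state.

41.9 kips (net-section rupture governs)

Bolt shear: A_b = π(0.625)²/4 = 0.3068 in². φR_n = 0.75 × 68 × 0.3068 × 3 × 1 = 46.9 kips.
Bearing (0.3125 in plate, F_u = 65 ksi): end bolts L_c = 1.5 − 0.6875/2 = 1.15625, R_n = min(1.2×1.15625×0.3125×65, 2.4×0.625×0.3125×65) = 28.184 kips/bolt; interior L_c = 1.6875 − 0.6875 = 1, R_n = 24.375 kips/bolt. φR_n = 0.75 × (1×28.184 + 2×24.375) = 57.7 kips.
Tension rupture (net): A_n = (3.5 − 1×0.75)×0.3125 = 0.85938 in² (U = 1.0, A_e = A_n). φR_n = 0.75 × 65 × 0.85938 = 41.9 kips.
Governing: min(46.9, 57.7, 41.9) = 41.9 kips → net-section rupture.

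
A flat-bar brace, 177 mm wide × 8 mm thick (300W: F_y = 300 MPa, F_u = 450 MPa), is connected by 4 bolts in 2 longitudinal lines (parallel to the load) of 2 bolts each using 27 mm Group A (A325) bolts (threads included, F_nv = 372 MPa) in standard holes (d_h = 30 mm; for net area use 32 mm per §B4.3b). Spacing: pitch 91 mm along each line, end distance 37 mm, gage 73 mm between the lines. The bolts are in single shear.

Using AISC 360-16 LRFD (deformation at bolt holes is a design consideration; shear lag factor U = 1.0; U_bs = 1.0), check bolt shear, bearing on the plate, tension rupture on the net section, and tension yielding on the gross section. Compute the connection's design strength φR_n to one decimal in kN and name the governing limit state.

305.1 kN (net-section rupture governs)

Bolt shear: A_b = π(27)²/4 = 572.56 mm². φR_n = 0.75 × 372 × 572.56 × 4 × 1 = 639.0 kN.
Bearing (8 mm plate, F_u = 450 MPa): end bolts L_c = 37 − 30/2 = 22, R_n = min(1.2×22×8×450, 2.4×27×8×450) = 95.04 kN/bolt; interior L_c = 91 − 30 = 61, R_n = 233.28 kN/bolt. φR_n = 0.75 × (2×95.04 + 2×233.28) = 492.5 kN.
Tension rupture (net): A_n = (177 − 2×32)×8 = 904 mm² (U = 1.0, A_e = A_n). φR_n = 0.75 × 450 × 904 = 305.1 kN.
Tension yield (gross): A_g = 177×8 = 1416 mm². φR_n = 0.90 × 300 × 1416 = 382.3 kN.
Governing: min(639.0, 492.5, 305.1, 382.3) = 305.1 kN → net-section rupture.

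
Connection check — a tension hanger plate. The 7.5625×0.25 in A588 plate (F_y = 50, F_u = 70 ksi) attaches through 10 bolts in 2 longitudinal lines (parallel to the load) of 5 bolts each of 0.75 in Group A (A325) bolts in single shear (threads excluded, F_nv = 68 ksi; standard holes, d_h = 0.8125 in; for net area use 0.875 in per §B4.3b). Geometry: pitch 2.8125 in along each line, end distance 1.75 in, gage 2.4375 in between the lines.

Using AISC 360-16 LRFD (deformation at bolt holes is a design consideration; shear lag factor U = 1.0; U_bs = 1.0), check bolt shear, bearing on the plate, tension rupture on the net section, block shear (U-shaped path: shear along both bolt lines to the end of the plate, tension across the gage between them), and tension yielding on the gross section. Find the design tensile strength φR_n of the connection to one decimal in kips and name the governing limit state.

Bolt shear: A_b = π(0.75)²/4 = 0.44179 in². φR_n = 0.75 × 68 × 0.44179 × 10 × 1 = 225.3 kips.
Bearing (0.25 in plate, F_u = 70 ksi): end bolts L_c = 1.75 − 0.8125/2 = 1.34375, R_n = min(1.2×1.34375×0.25×70, 2.4×0.75×0.25×70) = 28.219 kips/bolt; interior L_c = 2.8125 − 0.8125 = 2, R_n = 31.5 kips/bolt. φR_n = 0.75 × (2×28.219 + 8×31.5) = 231.3 kips.
Tension rupture (net): A_n = (7.5625 − 2×0.875)×0.25 = 1.4531 in² (U = 1.0, A_e = A_n). φR_n = 0.75 × 70 × 1.4531 = 76.3 kips.
Block shear: shear path 2×[1.75+4×2.8125] = 2×13 in, A_gv = 6.5, A_nv = 2×(13 − 4.5×0.875)×0.25 = 4.5313 in²; tension across gage: (2.4375 − 1×0.875)×0.25 = 0.39063 in². R_n = min(0.6×70×4.5313, 0.6×50×6.5) + 1.0×70×0.39063 = min(190.31, 195) + 27.344 = 217.65 kips. φR_n = 0.75 × 217.65 = 163.2 kips.
Tension yield (gross): A_g = 7.5625×0.25 = 1.8906 in². φR_n = 0.90 × 50 × 1.8906 = 85.1 kips.
Governing: min(225.3, 231.3, 76.3, 163.2, 85.1) = 76.3 kips → net-section rupture.

76.3 kips (net-section rupture governs)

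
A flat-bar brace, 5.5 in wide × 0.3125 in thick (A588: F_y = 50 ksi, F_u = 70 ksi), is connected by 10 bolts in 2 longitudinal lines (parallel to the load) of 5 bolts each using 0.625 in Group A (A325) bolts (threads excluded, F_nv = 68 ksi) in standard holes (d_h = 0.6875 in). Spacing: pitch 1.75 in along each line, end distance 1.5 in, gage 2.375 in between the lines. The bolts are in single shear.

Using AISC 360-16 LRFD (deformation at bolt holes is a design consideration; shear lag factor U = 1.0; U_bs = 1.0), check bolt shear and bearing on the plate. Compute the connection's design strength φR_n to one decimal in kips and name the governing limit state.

156.5 kips (bolt shear governs)

Bolt shear: A_b = π(0.625)²/4 = 0.3068 in². φR_n = 0.75 × 68 × 0.3068 × 10 × 1 = 156.5 kips.
Bearing (0.3125 in plate, F_u = 70 ksi): end bolts L_c = 1.5 − 0.6875/2 = 1.15625, R_n = min(1.2×1.15625×0.3125×70, 2.4×0.625×0.3125×70) = 30.352 kips/bolt; interior L_c = 1.75 − 0.6875 = 1.0625, R_n = 27.891 kips/bolt. φR_n = 0.75 × (2×30.352 + 8×27.891) = 212.9 kips.
Governing: min(156.5, 212.9) = 156.5 kips → bolt shear.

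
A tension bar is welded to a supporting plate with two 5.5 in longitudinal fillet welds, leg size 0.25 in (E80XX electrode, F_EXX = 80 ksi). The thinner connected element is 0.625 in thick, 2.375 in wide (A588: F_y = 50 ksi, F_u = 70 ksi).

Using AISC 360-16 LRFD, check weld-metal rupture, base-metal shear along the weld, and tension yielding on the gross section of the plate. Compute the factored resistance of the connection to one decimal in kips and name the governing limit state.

66.8 kips (gross-section yield governs)

Weld metal: throat = 0.707×0.25 = 0.17675 in, L = 2×5.5 = 11 in. φR_n = 0.75 × 0.6 × 80 × 0.17675 × 11 = 70.0 kips.
Base metal shear (0.625 in plate): yield φR_n = 1.0×0.6×50×0.625×11 = 206.3 kips; rupture φR_n = 0.75×0.6×70×0.625×11 = 216.6 kips; take 206.3 kips (yield).
Tension yield (gross): A_g = 2.375×0.625 = 1.4844 in². φR_n = 0.90 × 50 × 1.4844 = 66.8 kips.
Governing: min(70.0, 206.3, 66.8) = 66.8 kips → gross-section yield.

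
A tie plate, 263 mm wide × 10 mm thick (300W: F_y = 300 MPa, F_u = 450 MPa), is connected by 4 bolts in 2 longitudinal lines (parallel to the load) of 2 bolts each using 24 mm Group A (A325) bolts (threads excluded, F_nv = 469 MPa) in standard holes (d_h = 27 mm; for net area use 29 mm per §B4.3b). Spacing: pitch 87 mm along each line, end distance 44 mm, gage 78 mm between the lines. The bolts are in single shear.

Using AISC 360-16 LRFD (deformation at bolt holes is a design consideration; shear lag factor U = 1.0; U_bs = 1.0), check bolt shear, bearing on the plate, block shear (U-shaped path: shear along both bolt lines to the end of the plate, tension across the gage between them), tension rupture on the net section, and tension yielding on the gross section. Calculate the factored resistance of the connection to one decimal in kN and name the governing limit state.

519.1 kN (block shear governs)

Bolt shear: A_b = π(24)²/4 = 452.39 mm². φR_n = 0.75 × 469 × 452.39 × 4 × 1 = 636.5 kN.
Bearing (10 mm plate, F_u = 450 MPa): end bolts L_c = 44 − 27/2 = 30.5, R_n = min(1.2×30.5×10×450, 2.4×24×10×450) = 164.7 kN/bolt; interior L_c = 87 − 27 = 60, R_n = 259.2 kN/bolt. φR_n = 0.75 × (2×164.7 + 2×259.2) = 635.9 kN.
Block shear: shear path 2×[44+1×87] = 2×131 mm, A_gv = 2620, A_nv = 2×(131 − 1.5×29)×10 = 1750 mm²; tension across gage: (78 − 1×29)×10 = 490 mm². R_n = min(0.6×450×1750, 0.6×300×2620) + 1.0×450×490 = min(472.5, 471.6) + 220.5 = 692.1 kN. φR_n = 0.75 × 692.1 = 519.1 kN.
Tension rupture (net): A_n = (263 − 2×29)×10 = 2050 mm² (U = 1.0, A_e = A_n). φR_n = 0.75 × 450 × 2050 = 691.9 kN.
Tension yield (gross): A_g = 263×10 = 2630 mm². φR_n = 0.90 × 300 × 2630 = 710.1 kN.
Governing: min(636.5, 635.9, 519.1, 691.9, 710.1) = 519.1 kN → block shear.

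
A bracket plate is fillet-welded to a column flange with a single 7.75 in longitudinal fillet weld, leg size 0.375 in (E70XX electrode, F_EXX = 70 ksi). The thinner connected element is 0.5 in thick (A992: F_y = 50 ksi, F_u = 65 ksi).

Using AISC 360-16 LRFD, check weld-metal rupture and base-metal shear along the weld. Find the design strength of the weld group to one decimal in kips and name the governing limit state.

64.7 kips (weld metal governs)

Weld metal: throat = 0.707×0.375 = 0.26513 in, L = 7.75 in. φR_n = 0.75 × 0.6 × 70 × 0.26513 × 7.75 = 64.7 kips.
Base metal shear (0.5 in plate): yield φR_n = 1.0×0.6×50×0.5×7.75 = 116.3 kips; rupture φR_n = 0.75×0.6×65×0.5×7.75 = 113.3 kips; take 113.3 kips (rupture).
Governing: min(64.7, 113.3) = 64.7 kips → weld metal.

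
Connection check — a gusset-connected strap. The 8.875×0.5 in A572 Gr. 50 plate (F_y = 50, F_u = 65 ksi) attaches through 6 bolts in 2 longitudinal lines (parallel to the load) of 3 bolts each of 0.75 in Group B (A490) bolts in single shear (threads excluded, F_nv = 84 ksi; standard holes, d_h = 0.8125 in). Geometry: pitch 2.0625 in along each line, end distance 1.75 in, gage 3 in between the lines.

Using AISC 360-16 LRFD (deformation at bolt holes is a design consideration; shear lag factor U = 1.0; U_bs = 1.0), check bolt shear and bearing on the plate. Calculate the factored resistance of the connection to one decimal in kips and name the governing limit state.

Bolt shear: A_b = π(0.75)²/4 = 0.44179 in². φR_n = 0.75 × 84 × 0.44179 × 6 × 1 = 167.0 kips.
Bearing (0.5 in plate, F_u = 65 ksi): end bolts L_c = 1.75 − 0.8125/2 = 1.34375, R_n = min(1.2×1.34375×0.5×65, 2.4×0.75×0.5×65) = 52.406 kips/bolt; interior L_c = 2.0625 − 0.8125 = 1.25, R_n = 48.75 kips/bolt. φR_n = 0.75 × (2×52.406 + 4×48.75) = 224.9 kips.
Governing: min(167.0, 224.9) = 167.0 kips → bolt shear.

167.0 kips (bolt shear governs)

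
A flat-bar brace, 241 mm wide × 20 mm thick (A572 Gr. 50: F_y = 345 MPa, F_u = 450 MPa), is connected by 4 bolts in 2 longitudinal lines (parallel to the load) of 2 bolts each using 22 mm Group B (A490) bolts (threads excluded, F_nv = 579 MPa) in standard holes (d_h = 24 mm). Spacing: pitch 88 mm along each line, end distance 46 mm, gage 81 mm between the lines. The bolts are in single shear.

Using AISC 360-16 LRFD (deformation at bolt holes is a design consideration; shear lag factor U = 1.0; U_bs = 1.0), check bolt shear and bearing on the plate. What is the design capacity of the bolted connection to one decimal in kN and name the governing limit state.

660.3 kN (bolt shear governs)

Bolt shear: A_b = π(22)²/4 = 380.13 mm². φR_n = 0.75 × 579 × 380.13 × 4 × 1 = 660.3 kN.
Bearing (20 mm plate, F_u = 450 MPa): end bolts L_c = 46 − 24/2 = 34, R_n = min(1.2×34×20×450, 2.4×22×20×450) = 367.2 kN/bolt; interior L_c = 88 − 24 = 64, R_n = 475.2 kN/bolt. φR_n = 0.75 × (2×367.2 + 2×475.2) = 1263.6 kN.
Governing: min(660.3, 1263.6) = 660.3 kN → bolt shear.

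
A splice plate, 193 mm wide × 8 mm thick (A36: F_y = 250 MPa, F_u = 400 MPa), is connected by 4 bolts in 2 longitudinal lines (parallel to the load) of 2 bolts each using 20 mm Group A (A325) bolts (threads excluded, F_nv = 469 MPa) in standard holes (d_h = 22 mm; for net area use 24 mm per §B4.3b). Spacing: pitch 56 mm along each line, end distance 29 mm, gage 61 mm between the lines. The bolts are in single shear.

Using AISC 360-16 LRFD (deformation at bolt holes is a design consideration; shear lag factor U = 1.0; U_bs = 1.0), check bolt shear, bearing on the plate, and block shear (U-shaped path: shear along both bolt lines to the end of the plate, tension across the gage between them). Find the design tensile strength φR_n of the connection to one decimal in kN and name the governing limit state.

229.9 kN (block shear governs)

Bolt shear: A_b = π(20)²/4 = 314.16 mm². φR_n = 0.75 × 469 × 314.16 × 4 × 1 = 442.0 kN.
Bearing (8 mm plate, F_u = 400 MPa): end bolts L_c = 29 − 22/2 = 18, R_n = min(1.2×18×8×400, 2.4×20×8×400) = 69.12 kN/bolt; interior L_c = 56 − 22 = 34, R_n = 130.56 kN/bolt. φR_n = 0.75 × (2×69.12 + 2×130.56) = 299.5 kN.
Block shear: shear path 2×[29+1×56] = 2×85 mm, A_gv = 1360, A_nv = 2×(85 − 1.5×24)×8 = 784 mm²; tension across gage: (61 − 1×24)×8 = 296 mm². R_n = min(0.6×400×784, 0.6×250×1360) + 1.0×400×296 = min(188.16, 204) + 118.4 = 306.56 kN. φR_n = 0.75 × 306.56 = 229.9 kN.
Governing: min(442.0, 299.5, 229.9) = 229.9 kN → block shear.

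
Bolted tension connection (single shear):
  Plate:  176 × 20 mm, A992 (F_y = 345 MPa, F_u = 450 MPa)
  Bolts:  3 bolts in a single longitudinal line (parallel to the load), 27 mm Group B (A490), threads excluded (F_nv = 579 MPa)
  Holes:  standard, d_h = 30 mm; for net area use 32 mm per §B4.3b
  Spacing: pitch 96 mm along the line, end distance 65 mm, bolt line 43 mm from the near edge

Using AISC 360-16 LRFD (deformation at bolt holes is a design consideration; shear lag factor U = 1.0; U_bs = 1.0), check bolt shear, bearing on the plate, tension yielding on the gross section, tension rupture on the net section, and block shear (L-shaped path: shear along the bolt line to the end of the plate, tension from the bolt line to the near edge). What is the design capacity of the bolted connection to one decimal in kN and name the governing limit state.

Bolt shear: A_b = π(27)²/4 = 572.56 mm². φR_n = 0.75 × 579 × 572.56 × 3 × 1 = 745.9 kN.
Bearing (20 mm plate, F_u = 450 MPa): end bolts L_c = 65 − 30/2 = 50, R_n = min(1.2×50×20×450, 2.4×27×20×450) = 540 kN/bolt; interior L_c = 96 − 30 = 66, R_n = 583.2 kN/bolt. φR_n = 0.75 × (1×540 + 2×583.2) = 1279.8 kN.
Tension yield (gross): A_g = 176×20 = 3520 mm². φR_n = 0.90 × 345 × 3520 = 1093.0 kN.
Tension rupture (net): A_n = (176 − 1×32)×20 = 2880 mm² (U = 1.0, A_e = A_n). φR_n = 0.75 × 450 × 2880 = 972.0 kN.
Block shear: shear path 1×[65+2×96] = 1×257 mm, A_gv = 5140, A_nv = 1×(257 − 2.5×32)×20 = 3540 mm²; tension to near edge: (43 − 0.5×32)×20 = 540 mm². R_n = min(0.6×450×3540, 0.6×345×5140) + 1.0×450×540 = min(955.8, 1064) + 243 = 1198.8 kN. φR_n = 0.75 × 1198.8 = 899.1 kN.
Governing: min(745.9, 1279.8, 1093.0, 972.0, 899.1) = 745.9 kN → bolt shear.

745.9 kN (bolt shear governs)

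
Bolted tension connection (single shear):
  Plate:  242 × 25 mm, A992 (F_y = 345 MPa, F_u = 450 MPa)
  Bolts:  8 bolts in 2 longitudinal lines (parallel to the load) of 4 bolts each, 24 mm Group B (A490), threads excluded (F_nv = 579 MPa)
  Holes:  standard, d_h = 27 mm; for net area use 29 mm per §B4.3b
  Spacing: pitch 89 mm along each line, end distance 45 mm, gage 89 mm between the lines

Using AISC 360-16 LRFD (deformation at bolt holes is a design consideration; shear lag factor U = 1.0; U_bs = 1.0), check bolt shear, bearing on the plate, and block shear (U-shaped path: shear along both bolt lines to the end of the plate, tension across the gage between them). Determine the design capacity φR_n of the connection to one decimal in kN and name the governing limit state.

Bolt shear: A_b = π(24)²/4 = 452.39 mm². φR_n = 0.75 × 579 × 452.39 × 8 × 1 = 1571.6 kN.
Bearing (25 mm plate, F_u = 450 MPa): end bolts L_c = 45 − 27/2 = 31.5, R_n = min(1.2×31.5×25×450, 2.4×24×25×450) = 425.25 kN/bolt; interior L_c = 89 − 27 = 62, R_n = 648 kN/bolt. φR_n = 0.75 × (2×425.25 + 6×648) = 3553.9 kN.
Block shear: shear path 2×[45+3×89] = 2×312 mm, A_gv = 15600, A_nv = 2×(312 − 3.5×29)×25 = 10525 mm²; tension across gage: (89 − 1×29)×25 = 1500 mm². R_n = min(0.6×450×10525, 0.6×345×15600) + 1.0×450×1500 = min(2841.8, 3229.2) + 675 = 3516.8 kN. φR_n = 0.75 × 3516.8 = 2637.6 kN.
Governing: min(1571.6, 3553.9, 2637.6) = 1571.6 kN → bolt shear.

1571.6 kN (bolt shear governs)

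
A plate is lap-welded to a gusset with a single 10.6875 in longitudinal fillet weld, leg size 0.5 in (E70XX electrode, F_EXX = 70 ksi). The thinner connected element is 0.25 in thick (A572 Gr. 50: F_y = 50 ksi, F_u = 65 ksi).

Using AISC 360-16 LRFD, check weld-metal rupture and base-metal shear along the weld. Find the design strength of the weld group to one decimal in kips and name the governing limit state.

78.2 kips (base-metal shear governs)

Weld metal: throat = 0.707×0.5 = 0.3535 in, L = 10.6875 in. φR_n = 0.75 × 0.6 × 70 × 0.3535 × 10.6875 = 119.0 kips.
Base metal shear (0.25 in plate): yield φR_n = 1.0×0.6×50×0.25×10.6875 = 80.2 kips; rupture φR_n = 0.75×0.6×65×0.25×10.6875 = 78.2 kips; take 78.2 kips (rupture).
Governing: min(119.0, 78.2) = 78.2 kips → base-metal shear.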